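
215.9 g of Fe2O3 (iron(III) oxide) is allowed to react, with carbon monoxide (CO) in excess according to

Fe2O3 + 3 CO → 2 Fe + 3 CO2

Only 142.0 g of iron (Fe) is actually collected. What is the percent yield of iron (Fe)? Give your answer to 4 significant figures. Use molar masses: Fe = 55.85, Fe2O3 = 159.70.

94.03 %

n(Fe2O3) = 215.90 g / 159.70 g/mol = 1.3519 mol.
From the equation the Fe2O3:Fe mole ratio is 1:2, so n(Fe) = 1.3519 × 2/1 = 2.7038 mol.
Mass of Fe = 2.7038 mol × 55.85 g/mol = 151.01 g.
This is the theoretical yield. Percent yield = 142.0 g / 151.01 g × 100% = 94.035%.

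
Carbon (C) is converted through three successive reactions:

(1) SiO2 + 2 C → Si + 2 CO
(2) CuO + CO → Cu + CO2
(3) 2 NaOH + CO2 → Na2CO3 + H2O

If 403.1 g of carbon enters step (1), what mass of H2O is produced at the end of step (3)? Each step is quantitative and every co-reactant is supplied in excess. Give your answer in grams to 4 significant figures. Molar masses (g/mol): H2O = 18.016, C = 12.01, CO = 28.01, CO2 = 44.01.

604.7 g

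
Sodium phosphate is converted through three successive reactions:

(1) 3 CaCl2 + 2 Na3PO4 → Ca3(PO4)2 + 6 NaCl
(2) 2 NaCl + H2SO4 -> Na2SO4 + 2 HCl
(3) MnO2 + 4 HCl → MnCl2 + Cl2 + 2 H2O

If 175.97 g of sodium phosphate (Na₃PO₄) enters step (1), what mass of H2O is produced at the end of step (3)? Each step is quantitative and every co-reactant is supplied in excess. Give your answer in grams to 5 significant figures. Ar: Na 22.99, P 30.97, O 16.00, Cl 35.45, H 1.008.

29.007 g

M(Na3PO4) = 3(22.99) + 30.97 + 4(16.00) = 163.94 g/mol.
M(H2O) = 2(1.008) + 16.00 = 18.016 g/mol.
n(Na3PO4) = 175.97 / 163.94 = 1.07338 mol.
Reaction (1): Na3PO4→NaCl ratio 2:6 ⇒ n(NaCl) = 3.22014 mol.
Reaction (2): NaCl→HCl ratio 2:2 ⇒ n(HCl) = 3.22014 mol.
Reaction (3): HCl→H2O ratio 4:2 ⇒ n(H2O) = 1.61007 mol.
Mass of H2O = 1.61007 × 18.016 = 29.0070 g.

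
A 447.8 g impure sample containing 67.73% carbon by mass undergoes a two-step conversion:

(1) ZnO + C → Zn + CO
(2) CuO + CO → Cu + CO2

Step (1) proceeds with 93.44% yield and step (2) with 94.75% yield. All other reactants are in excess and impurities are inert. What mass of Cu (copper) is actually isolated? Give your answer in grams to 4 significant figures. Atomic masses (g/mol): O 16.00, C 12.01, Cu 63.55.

Pure C = 447.8 × 0.6773 = 303.29 g.
M(C) = 12.01 g/mol.
M(Cu) = 63.55 g/mol.
n(C) = 303.29 / 12.01 = 25.254 mol.
Step 1 (C:CO = 1:1): theoretical n(CO) = 25.254 mol; at 93.44% yield, n(CO) = 23.597 mol.
Step 2 (CO:Cu = 1:1): theoretical n(Cu) = 23.597 mol, so theoretical mass = 23.597 × 63.55 = 1499.6 g.
At 94.75% yield, actual mass of Cu = 1499.6 × 0.9475 = 1420.9 g.

1421 g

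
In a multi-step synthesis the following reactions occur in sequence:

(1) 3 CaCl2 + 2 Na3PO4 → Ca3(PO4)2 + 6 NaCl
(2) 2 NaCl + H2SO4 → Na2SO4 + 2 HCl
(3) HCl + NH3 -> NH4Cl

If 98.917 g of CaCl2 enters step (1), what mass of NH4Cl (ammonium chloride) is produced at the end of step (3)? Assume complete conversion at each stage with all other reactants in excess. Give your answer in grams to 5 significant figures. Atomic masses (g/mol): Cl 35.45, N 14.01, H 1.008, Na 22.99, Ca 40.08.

95.355 g

M(CaCl2) = 40.08 + 2(35.45) = 110.98 g/mol.
M(NH4Cl) = 14.01 + 4(1.008) + 35.45 = 53.492 g/mol.
n(CaCl2) = 98.917 / 110.98 = 0.891305 mol.
Reaction (1): CaCl2→NaCl ratio 3:6 ⇒ n(NaCl) = 1.78261 mol.
Reaction (2): NaCl→HCl ratio 2:2 ⇒ n(HCl) = 1.78261 mol.
Reaction (3): HCl→NH4Cl ratio 1:1 ⇒ n(NH4Cl) = 1.78261 mol.
Mass of NH4Cl = 1.78261 × 53.492 = 95.3553 g.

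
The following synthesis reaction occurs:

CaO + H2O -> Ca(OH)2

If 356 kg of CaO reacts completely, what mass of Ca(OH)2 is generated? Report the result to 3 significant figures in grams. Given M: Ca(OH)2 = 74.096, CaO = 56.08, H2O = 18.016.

470000 g

Convert: 356 kg = 356000 g.
n(CaO) = 356000 g / 56.08 g/mol = 6348 mol.
From the equation the CaO:Ca(OH)2 mole ratio is 1:1, so n(Ca(OH)2) = 6348 × 1/1 = 6348 mol.
Mass of Ca(OH)2 = 6348 mol × 74.096 g/mol = 470400 g.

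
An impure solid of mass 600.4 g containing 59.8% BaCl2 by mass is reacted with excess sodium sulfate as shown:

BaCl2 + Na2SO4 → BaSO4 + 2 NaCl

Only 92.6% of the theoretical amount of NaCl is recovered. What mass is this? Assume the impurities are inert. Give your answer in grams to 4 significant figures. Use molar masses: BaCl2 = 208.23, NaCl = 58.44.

Pure BaCl2 available = 600.4 g × 0.598 = 359.04 g.
n(BaCl2) = 359.04 g / 208.23 g/mol = 1.7242 mol.
From the equation the BaCl2:NaCl mole ratio is 1:2, so n(NaCl) = 1.7242 × 2/1 = 3.4485 mol.
Mass of NaCl = 3.4485 mol × 58.44 g/mol = 201.53 g.
Actual mass collected = 201.53 g × 0.926 = 186.62 g.

186.6 g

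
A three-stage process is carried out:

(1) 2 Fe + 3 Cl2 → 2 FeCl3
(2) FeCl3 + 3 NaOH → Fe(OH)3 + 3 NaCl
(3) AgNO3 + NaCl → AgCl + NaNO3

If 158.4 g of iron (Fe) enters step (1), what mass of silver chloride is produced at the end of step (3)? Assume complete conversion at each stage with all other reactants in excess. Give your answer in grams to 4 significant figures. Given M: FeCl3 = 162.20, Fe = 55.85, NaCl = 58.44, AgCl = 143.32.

1219 g

n(Fe) = 158.4 / 55.85 = 2.8362 mol.
Reaction (1): Fe→FeCl3 ratio 2:2 ⇒ n(FeCl3) = 2.8362 mol.
Reaction (2): FeCl3→NaCl ratio 1:3 ⇒ n(NaCl) = 8.5085 mol.
Reaction (3): NaCl→AgCl ratio 1:1 ⇒ n(AgCl) = 8.5085 mol.
Mass of AgCl = 8.5085 × 143.32 = 1219.4 g.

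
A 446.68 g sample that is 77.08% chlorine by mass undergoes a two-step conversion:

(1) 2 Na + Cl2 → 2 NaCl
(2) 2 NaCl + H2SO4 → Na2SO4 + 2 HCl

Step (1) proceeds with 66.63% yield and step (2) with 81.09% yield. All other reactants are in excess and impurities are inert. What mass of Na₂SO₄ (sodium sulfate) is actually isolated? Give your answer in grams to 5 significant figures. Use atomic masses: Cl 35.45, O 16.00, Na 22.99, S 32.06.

372.68 g

Pure Cl2 = 446.68 × 0.7708 = 344.301 g.
M(Cl2) = 2(35.45) = 70.90 g/mol.
M(Na2SO4) = 2(22.99) + 32.06 + 4(16.00) = 142.04 g/mol.
n(Cl2) = 344.301 / 70.90 = 4.85615 mol.
Step 1 (Cl2:NaCl = 1:2): theoretical n(NaCl) = 9.71230 mol; at 66.63% yield, n(NaCl) = 6.47130 mol.
Step 2 (NaCl:Na2SO4 = 2:1): theoretical n(Na2SO4) = 3.23565 mol, so theoretical mass = 3.23565 × 142.04 = 459.592 g.
At 81.09% yield, actual mass of Na2SO4 = 459.592 × 0.8109 = 372.683 g.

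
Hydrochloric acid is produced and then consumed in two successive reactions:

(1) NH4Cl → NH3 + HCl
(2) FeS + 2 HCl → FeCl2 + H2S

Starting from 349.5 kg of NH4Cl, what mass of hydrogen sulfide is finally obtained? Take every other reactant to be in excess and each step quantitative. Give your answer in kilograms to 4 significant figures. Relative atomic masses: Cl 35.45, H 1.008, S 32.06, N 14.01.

111.3 kg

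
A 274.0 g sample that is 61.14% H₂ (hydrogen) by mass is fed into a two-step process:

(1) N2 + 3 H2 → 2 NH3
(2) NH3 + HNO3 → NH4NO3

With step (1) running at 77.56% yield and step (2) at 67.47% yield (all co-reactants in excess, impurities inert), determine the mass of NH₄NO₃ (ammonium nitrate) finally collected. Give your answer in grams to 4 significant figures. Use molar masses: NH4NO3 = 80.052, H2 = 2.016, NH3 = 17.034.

2321 g

Pure H2 = 274.0 × 0.6114 = 167.52 g.
n(H2) = 167.52 / 2.016 = 83.097 mol.
Step 1 (H2:NH3 = 3:2): theoretical n(NH3) = 55.398 mol; at 77.56% yield, n(NH3) = 42.967 mol.
Step 2 (NH3:NH4NO3 = 1:1): theoretical n(NH4NO3) = 42.967 mol, so theoretical mass = 42.967 × 80.052 = 3439.6 g.
At 67.47% yield, actual mass of NH4NO3 = 3439.6 × 0.6747 = 2320.7 g.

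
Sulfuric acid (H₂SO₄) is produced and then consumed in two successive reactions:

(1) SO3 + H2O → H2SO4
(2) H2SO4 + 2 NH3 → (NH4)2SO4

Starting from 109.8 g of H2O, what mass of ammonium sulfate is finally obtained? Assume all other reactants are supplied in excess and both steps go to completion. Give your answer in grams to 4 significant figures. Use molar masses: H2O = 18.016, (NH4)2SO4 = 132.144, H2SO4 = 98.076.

805.4 g

n(H2O) = 109.80 / 18.016 = 6.0946 mol.
Step 1 gives a 1:1 ratio of H2O to H2SO4, so n(H2SO4) = 6.0946 mol.
In step 2 the H2SO4:(NH4)2SO4 ratio is 1:1, so n((NH4)2SO4) = 6.0946 mol.
Mass of (NH4)2SO4 = 6.0946 × 132.144 = 805.36 g.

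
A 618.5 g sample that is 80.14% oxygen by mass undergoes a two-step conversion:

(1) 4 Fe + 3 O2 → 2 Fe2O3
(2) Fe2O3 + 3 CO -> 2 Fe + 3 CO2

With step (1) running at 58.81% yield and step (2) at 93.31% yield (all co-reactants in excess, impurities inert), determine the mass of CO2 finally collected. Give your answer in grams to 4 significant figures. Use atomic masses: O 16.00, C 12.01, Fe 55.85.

748.2 g

Pure O2 = 618.5 × 0.8014 = 495.67 g.
M(O2) = 2(16.00) = 32.00 g/mol.
M(CO2) = 12.01 + 2(16.00) = 44.01 g/mol.
n(O2) = 495.67 / 32.00 = 15.490 mol.
Step 1 (O2:Fe2O3 = 3:2): theoretical n(Fe2O3) = 10.326 mol; at 58.81% yield, n(Fe2O3) = 6.0729 mol.
Step 2 (Fe2O3:CO2 = 1:3): theoretical n(CO2) = 18.219 mol, so theoretical mass = 18.219 × 44.01 = 801.81 g.
At 93.31% yield, actual mass of CO2 = 801.81 × 0.9331 = 748.17 g.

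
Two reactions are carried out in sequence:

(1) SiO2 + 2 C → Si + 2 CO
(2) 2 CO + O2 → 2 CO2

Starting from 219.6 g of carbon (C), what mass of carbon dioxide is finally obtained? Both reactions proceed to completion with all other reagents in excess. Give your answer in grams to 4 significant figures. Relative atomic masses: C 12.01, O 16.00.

804.7 g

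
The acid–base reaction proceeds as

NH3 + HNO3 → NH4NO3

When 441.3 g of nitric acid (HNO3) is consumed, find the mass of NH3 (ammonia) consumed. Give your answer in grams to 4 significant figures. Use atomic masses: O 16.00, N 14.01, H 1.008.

119.3 g

M(HNO3) = 1.008 + 14.01 + 3(16.00) = 63.018 g/mol.
M(NH3) = 14.01 + 3(1.008) = 17.034 g/mol.
n(HNO3) = 441.30 g / 63.018 g/mol = 7.0028 mol.
From the equation the HNO3:NH3 mole ratio is 1:1, so n(NH3) = 7.0028 × 1/1 = 7.0028 mol.
Mass of NH3 = 7.0028 mol × 17.034 g/mol = 119.29 g.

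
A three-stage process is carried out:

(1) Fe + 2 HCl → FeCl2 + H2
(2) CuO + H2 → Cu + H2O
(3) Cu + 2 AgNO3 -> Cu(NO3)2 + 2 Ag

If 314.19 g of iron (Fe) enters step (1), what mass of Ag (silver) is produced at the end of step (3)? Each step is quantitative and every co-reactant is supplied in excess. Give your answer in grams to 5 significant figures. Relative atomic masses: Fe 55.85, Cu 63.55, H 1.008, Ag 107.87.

1213.7 g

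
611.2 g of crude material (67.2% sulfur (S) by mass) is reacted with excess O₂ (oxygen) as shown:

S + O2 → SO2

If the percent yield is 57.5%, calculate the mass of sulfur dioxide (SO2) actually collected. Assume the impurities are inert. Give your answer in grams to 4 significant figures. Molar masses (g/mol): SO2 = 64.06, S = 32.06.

471.9 g

Pure S available = 611.2 g × 0.672 = 410.73 g.
n(S) = 410.73 g / 32.06 g/mol = 12.811 mol.
From the equation the S:SO2 mole ratio is 1:1, so n(SO2) = 12.811 × 1/1 = 12.811 mol.
Mass of SO2 = 12.811 mol × 64.06 g/mol = 820.68 g.
Actual mass collected = 820.68 g × 0.575 = 471.89 g.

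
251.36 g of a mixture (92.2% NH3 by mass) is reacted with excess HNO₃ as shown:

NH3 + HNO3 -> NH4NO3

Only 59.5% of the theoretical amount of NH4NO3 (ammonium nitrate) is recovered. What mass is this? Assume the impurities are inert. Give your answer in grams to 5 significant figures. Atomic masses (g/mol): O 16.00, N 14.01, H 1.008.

648.04 g

Pure NH3 available = 251.36 g × 0.922 = 231.754 g.
M(NH3) = 14.01 + 3(1.008) = 17.034 g/mol.
M(NH4NO3) = 2(14.01) + 4(1.008) + 3(16.00) = 80.052 g/mol.
n(NH3) = 231.754 g / 17.034 g/mol = 13.6054 mol.
From the equation the NH3:NH4NO3 mole ratio is 1:1, so n(NH4NO3) = 13.6054 × 1/1 = 13.6054 mol.
Mass of NH4NO3 = 13.6054 mol × 80.052 g/mol = 1089.14 g.
Actual mass collected = 1089.14 g × 0.595 = 648.037 g.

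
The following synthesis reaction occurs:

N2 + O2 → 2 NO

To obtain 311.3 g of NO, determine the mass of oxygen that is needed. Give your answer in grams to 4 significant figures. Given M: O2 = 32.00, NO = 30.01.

166.0 g

n(NO) = 311.30 g / 30.01 g/mol = 10.373 mol.
From the equation the NO:O2 mole ratio is 2:1, so n(O2) = 10.373 × 1/2 = 5.1866 mol.
Mass of O2 = 5.1866 mol × 32.00 g/mol = 165.97 g.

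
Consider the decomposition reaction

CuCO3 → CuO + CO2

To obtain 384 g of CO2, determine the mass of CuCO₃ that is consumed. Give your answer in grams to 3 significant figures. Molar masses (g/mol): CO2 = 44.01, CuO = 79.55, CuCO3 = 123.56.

n(CO2) = 384.0 g / 44.01 g/mol = 8.725 mol.
From the equation the CO2:CuCO3 mole ratio is 1:1, so n(CuCO3) = 8.725 × 1/1 = 8.725 mol.
Mass of CuCO3 = 8.725 mol × 123.56 g/mol = 1078 g.

1080 g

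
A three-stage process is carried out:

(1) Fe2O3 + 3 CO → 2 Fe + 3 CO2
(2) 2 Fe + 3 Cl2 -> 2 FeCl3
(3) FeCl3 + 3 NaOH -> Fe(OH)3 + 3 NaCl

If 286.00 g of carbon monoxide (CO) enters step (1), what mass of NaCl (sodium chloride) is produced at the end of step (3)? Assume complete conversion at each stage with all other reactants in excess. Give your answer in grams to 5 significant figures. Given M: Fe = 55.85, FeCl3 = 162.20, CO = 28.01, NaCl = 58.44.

1193.4 g

n(CO) = 286.00 / 28.01 = 10.2106 mol.
Reaction (1): CO→Fe ratio 3:2 ⇒ n(Fe) = 6.80709 mol.
Reaction (2): Fe→FeCl3 ratio 2:2 ⇒ n(FeCl3) = 6.80709 mol.
Reaction (3): FeCl3→NaCl ratio 1:3 ⇒ n(NaCl) = 20.4213 mol.
Mass of NaCl = 20.4213 × 58.44 = 1193.42 g.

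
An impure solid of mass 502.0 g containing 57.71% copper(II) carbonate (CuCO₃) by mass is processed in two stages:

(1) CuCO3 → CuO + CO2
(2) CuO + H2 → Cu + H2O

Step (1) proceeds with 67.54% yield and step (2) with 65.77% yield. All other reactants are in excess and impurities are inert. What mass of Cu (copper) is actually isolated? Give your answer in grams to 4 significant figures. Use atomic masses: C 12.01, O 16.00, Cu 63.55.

Pure CuCO3 = 502.0 × 0.5771 = 289.70 g.
M(CuCO3) = 63.55 + 12.01 + 3(16.00) = 123.56 g/mol.
M(Cu) = 63.55 g/mol.
n(CuCO3) = 289.70 / 123.56 = 2.3446 mol.
Step 1 (CuCO3:CuO = 1:1): theoretical n(CuO) = 2.3446 mol; at 67.54% yield, n(CuO) = 1.5836 mol.
Step 2 (CuO:Cu = 1:1): theoretical n(Cu) = 1.5836 mol, so theoretical mass = 1.5836 × 63.55 = 100.64 g.
At 65.77% yield, actual mass of Cu = 100.64 × 0.6577 = 66.188 g.

66.19 g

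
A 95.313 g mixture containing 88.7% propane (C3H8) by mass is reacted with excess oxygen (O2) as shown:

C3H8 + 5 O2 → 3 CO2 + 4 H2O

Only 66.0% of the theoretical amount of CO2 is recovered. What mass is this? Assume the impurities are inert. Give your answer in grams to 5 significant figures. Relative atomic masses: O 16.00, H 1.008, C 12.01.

167.08 g

Pure C3H8 available = 95.313 g × 0.887 = 84.5426 g.
M(C3H8) = 3(12.01) + 8(1.008) = 44.094 g/mol.
M(CO2) = 12.01 + 2(16.00) = 44.01 g/mol.
n(C3H8) = 84.5426 g / 44.094 g/mol = 1.91733 mol.
From the equation the C3H8:CO2 mole ratio is 1:3, so n(CO2) = 1.91733 × 3/1 = 5.75198 mol.
Mass of CO2 = 5.75198 mol × 44.01 g/mol = 253.145 g.
Actual mass collected = 253.145 g × 0.660 = 167.076 g.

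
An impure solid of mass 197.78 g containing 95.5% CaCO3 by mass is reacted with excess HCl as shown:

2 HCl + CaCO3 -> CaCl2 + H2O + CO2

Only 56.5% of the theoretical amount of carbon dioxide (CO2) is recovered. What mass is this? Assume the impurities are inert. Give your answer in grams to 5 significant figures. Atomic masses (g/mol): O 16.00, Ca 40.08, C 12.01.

Pure CaCO3 available = 197.78 g × 0.955 = 188.880 g.
M(CaCO3) = 40.08 + 12.01 + 3(16.00) = 100.09 g/mol.
M(CO2) = 12.01 + 2(16.00) = 44.01 g/mol.
n(CaCO3) = 188.880 g / 100.09 g/mol = 1.88710 mol.
From the equation the CaCO3:CO2 mole ratio is 1:1, so n(CO2) = 1.88710 × 1/1 = 1.88710 mol.
Mass of CO2 = 1.88710 mol × 44.01 g/mol = 83.0513 g.
Actual mass collected = 83.0513 g × 0.565 = 46.9240 g.

46.924 g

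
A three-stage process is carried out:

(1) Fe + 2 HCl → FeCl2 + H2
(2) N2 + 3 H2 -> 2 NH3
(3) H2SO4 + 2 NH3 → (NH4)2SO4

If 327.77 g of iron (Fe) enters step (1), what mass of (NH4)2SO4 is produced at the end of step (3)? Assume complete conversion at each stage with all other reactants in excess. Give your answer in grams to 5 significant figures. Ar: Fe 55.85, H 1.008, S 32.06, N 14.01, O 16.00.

258.51 g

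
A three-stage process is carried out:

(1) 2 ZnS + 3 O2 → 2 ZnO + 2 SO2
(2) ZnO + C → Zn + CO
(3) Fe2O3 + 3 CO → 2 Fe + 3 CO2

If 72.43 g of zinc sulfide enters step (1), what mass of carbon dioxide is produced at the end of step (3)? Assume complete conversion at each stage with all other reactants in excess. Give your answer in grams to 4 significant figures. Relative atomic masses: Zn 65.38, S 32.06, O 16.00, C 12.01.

32.71 g

M(ZnS) = 65.38 + 32.06 = 97.44 g/mol.
M(CO2) = 12.01 + 2(16.00) = 44.01 g/mol.
n(ZnS) = 72.43 / 97.44 = 0.74333 mol.
Reaction (1): ZnS→ZnO ratio 2:2 ⇒ n(ZnO) = 0.74333 mol.
Reaction (2): ZnO→CO ratio 1:1 ⇒ n(CO) = 0.74333 mol.
Reaction (3): CO→CO2 ratio 3:3 ⇒ n(CO2) = 0.74333 mol.
Mass of CO2 = 0.74333 × 44.01 = 32.714 g.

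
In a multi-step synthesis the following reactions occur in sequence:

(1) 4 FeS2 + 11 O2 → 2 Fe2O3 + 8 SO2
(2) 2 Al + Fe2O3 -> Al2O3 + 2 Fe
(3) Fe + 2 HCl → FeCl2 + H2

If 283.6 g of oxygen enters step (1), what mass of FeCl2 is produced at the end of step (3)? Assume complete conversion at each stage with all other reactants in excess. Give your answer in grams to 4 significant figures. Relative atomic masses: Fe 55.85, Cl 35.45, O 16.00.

408.5 g

M(O2) = 2(16.00) = 32.00 g/mol.
M(FeCl2) = 55.85 + 2(35.45) = 126.75 g/mol.
n(O2) = 283.6 / 32.00 = 8.8625 mol.
Reaction (1): O2→Fe2O3 ratio 11:2 ⇒ n(Fe2O3) = 1.6114 mol.
Reaction (2): Fe2O3→Fe ratio 1:2 ⇒ n(Fe) = 3.2227 mol.
Reaction (3): Fe→FeCl2 ratio 1:1 ⇒ n(FeCl2) = 3.2227 mol.
Mass of FeCl2 = 3.2227 × 126.75 = 408.48 g.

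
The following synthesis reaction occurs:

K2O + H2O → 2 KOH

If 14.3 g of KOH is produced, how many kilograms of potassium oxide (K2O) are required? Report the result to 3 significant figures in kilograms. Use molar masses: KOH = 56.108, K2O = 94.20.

0.0120 kg

n(KOH) = 14.30 g / 56.108 g/mol = 0.2549 mol.
From the equation the KOH:K2O mole ratio is 2:1, so n(K2O) = 0.2549 × 1/2 = 0.1274 mol.
Mass of K2O = 0.1274 mol × 94.20 g/mol = 12.00 g.
Converting to kg: 12.00 g = 0.0120 kg.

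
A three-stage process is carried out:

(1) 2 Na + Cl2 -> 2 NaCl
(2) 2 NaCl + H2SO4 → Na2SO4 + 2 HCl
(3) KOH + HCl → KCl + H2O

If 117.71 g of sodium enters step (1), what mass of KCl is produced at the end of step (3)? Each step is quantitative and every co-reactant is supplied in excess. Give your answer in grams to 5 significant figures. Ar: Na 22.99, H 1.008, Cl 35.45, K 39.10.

381.70 g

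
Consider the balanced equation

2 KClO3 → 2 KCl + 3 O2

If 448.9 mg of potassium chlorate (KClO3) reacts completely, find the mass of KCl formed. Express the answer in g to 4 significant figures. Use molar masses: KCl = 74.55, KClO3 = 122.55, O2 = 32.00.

0.2731 g

Convert: 448.9 mg = 0.44890 g.
n(KClO3) = 0.44890 g / 122.55 g/mol = 0.0036630 mol.
From the equation the KClO3:KCl mole ratio is 2:2, so n(KCl) = 0.0036630 × 2/2 = 0.0036630 mol.
Mass of KCl = 0.0036630 mol × 74.55 g/mol = 0.27308 g.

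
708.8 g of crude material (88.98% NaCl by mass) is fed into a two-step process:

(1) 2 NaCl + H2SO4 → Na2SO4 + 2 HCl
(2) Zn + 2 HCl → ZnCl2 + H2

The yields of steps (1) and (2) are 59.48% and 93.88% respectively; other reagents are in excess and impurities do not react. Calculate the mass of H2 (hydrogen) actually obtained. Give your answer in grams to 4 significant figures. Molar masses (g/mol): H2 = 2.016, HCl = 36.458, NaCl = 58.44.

6.074 g

Pure NaCl = 708.8 × 0.8898 = 630.69 g.
n(NaCl) = 630.69 / 58.44 = 10.792 mol.
Step 1 (NaCl:HCl = 2:2): theoretical n(HCl) = 10.792 mol; at 59.48% yield, n(HCl) = 6.4191 mol.
Step 2 (HCl:H2 = 2:1): theoretical n(H2) = 3.2096 mol, so theoretical mass = 3.2096 × 2.016 = 6.4705 g.
At 93.88% yield, actual mass of H2 = 6.4705 × 0.9388 = 6.0745 g.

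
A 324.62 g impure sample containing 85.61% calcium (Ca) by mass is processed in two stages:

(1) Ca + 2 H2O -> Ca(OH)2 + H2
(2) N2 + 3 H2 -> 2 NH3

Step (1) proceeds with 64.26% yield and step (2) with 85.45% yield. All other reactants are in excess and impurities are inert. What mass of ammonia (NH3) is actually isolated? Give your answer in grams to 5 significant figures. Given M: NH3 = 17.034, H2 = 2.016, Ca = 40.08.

43.236 g

Pure Ca = 324.62 × 0.8561 = 277.907 g.
n(Ca) = 277.907 / 40.08 = 6.93381 mol.
Step 1 (Ca:H2 = 1:1): theoretical n(H2) = 6.93381 mol; at 64.26% yield, n(H2) = 4.45567 mol.
Step 2 (H2:NH3 = 3:2): theoretical n(NH3) = 2.97045 mol, so theoretical mass = 2.97045 × 17.034 = 50.5986 g.
At 85.45% yield, actual mass of NH3 = 50.5986 × 0.8545 = 43.2365 g.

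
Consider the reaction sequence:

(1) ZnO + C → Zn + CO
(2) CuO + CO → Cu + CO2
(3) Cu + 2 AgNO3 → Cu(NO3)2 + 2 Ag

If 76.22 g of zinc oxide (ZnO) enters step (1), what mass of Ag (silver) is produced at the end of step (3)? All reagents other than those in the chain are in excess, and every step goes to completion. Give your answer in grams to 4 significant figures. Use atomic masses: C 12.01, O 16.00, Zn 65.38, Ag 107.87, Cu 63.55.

202.1 g

M(ZnO) = 65.38 + 16.00 = 81.38 g/mol.
M(Ag) = 107.87 g/mol.
n(ZnO) = 76.22 / 81.38 = 0.93659 mol.
Reaction (1): ZnO→CO ratio 1:1 ⇒ n(CO) = 0.93659 mol.
Reaction (2): CO→Cu ratio 1:1 ⇒ n(Cu) = 0.93659 mol.
Reaction (3): Cu→Ag ratio 1:2 ⇒ n(Ag) = 1.8732 mol.
Mass of Ag = 1.8732 × 107.87 = 202.06 g.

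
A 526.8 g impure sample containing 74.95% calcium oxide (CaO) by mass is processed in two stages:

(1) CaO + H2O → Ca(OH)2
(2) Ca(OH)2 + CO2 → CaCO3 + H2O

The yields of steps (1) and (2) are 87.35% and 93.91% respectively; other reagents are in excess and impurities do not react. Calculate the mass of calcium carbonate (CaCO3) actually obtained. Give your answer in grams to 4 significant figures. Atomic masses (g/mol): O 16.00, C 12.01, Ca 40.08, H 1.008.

578.1 g

Pure CaO = 526.8 × 0.7495 = 394.84 g.
M(CaO) = 40.08 + 16.00 = 56.08 g/mol.
M(CaCO3) = 40.08 + 12.01 + 3(16.00) = 100.09 g/mol.
n(CaO) = 394.84 / 56.08 = 7.0406 mol.
Step 1 (CaO:Ca(OH)2 = 1:1): theoretical n(Ca(OH)2) = 7.0406 mol; at 87.35% yield, n(Ca(OH)2) = 6.1500 mol.
Step 2 (Ca(OH)2:CaCO3 = 1:1): theoretical n(CaCO3) = 6.1500 mol, so theoretical mass = 6.1500 × 100.09 = 615.55 g.
At 93.91% yield, actual mass of CaCO3 = 615.55 × 0.9391 = 578.06 g.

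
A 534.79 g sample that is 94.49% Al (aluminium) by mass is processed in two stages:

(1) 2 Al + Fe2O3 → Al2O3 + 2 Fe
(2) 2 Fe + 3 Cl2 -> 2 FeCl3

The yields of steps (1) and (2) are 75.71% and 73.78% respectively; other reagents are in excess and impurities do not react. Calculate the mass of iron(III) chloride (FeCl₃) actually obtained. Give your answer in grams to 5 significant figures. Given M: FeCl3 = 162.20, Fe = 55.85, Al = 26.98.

1697.0 g

Pure Al = 534.79 × 0.9449 = 505.323 g.
n(Al) = 505.323 / 26.98 = 18.7295 mol.
Step 1 (Al:Fe = 2:2): theoretical n(Fe) = 18.7295 mol; at 75.71% yield, n(Fe) = 14.1801 mol.
Step 2 (Fe:FeCl3 = 2:2): theoretical n(FeCl3) = 14.1801 mol, so theoretical mass = 14.1801 × 162.20 = 2300.02 g.
At 73.78% yield, actual mass of FeCl3 = 2300.02 × 0.7378 = 1696.95 g.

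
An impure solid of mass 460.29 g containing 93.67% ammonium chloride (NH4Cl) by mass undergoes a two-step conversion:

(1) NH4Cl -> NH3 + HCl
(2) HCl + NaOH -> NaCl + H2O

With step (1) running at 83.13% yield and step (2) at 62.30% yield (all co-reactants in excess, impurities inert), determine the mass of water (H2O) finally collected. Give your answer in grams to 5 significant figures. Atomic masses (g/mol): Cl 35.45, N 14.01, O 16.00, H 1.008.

Pure NH4Cl = 460.29 × 0.9367 = 431.154 g.
M(NH4Cl) = 14.01 + 4(1.008) + 35.45 = 53.492 g/mol.
M(H2O) = 2(1.008) + 16.00 = 18.016 g/mol.
n(NH4Cl) = 431.154 / 53.492 = 8.06015 mol.
Step 1 (NH4Cl:HCl = 1:1): theoretical n(HCl) = 8.06015 mol; at 83.13% yield, n(HCl) = 6.70040 mol.
Step 2 (HCl:H2O = 1:1): theoretical n(H2O) = 6.70040 mol, so theoretical mass = 6.70040 × 18.016 = 120.714 g.
At 62.30% yield, actual mass of H2O = 120.714 × 0.6230 = 75.2051 g.

75.205 g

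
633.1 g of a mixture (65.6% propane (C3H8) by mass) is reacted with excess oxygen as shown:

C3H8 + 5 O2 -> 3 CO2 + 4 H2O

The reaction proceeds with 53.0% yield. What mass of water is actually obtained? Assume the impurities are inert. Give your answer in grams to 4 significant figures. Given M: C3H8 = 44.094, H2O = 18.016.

359.7 g

Pure C3H8 available = 633.1 g × 0.656 = 415.31 g.
n(C3H8) = 415.31 g / 44.094 g/mol = 9.4188 mol.
From the equation the C3H8:H2O mole ratio is 1:4, so n(H2O) = 9.4188 × 4/1 = 37.675 mol.
Mass of H2O = 37.675 mol × 18.016 g/mol = 678.76 g.
Actual mass collected = 678.76 g × 0.530 = 359.74 g.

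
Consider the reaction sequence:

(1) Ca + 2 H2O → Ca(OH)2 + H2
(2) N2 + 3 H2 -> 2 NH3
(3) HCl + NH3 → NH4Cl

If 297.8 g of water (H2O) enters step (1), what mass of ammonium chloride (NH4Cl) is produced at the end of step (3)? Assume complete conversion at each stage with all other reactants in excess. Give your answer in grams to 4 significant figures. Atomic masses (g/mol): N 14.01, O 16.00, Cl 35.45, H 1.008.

M(H2O) = 2(1.008) + 16.00 = 18.016 g/mol.
M(NH4Cl) = 14.01 + 4(1.008) + 35.45 = 53.492 g/mol.
n(H2O) = 297.8 / 18.016 = 16.530 mol.
Reaction (1): H2O→H2 ratio 2:1 ⇒ n(H2) = 8.2649 mol.
Reaction (2): H2→NH3 ratio 3:2 ⇒ n(NH3) = 5.5099 mol.
Reaction (3): NH3→NH4Cl ratio 1:1 ⇒ n(NH4Cl) = 5.5099 mol.
Mass of NH4Cl = 5.5099 × 53.492 = 294.74 g.

294.7 g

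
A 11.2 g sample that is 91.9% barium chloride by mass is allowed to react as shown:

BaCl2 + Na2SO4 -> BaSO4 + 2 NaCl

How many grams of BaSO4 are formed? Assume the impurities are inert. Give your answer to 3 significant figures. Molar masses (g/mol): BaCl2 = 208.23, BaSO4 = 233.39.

11.5 g

Mass of pure BaCl2 = 11.2 g × 0.919 = 10.29 g.
n(BaCl2) = 10.29 g / 208.23 g/mol = 0.04943 mol.
From the equation the BaCl2:BaSO4 mole ratio is 1:1, so n(BaSO4) = 0.04943 × 1/1 = 0.04943 mol.
Mass of BaSO4 = 0.04943 mol × 233.39 g/mol = 11.54 g.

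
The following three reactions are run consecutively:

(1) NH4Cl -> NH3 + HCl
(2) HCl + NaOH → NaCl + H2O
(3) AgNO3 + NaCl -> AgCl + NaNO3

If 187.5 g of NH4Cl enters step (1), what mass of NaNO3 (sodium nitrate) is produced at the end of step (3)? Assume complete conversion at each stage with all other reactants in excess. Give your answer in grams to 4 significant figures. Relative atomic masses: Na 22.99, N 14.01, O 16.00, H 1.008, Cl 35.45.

297.9 g

M(NH4Cl) = 14.01 + 4(1.008) + 35.45 = 53.492 g/mol.
M(NaNO3) = 22.99 + 14.01 + 3(16.00) = 85.00 g/mol.
n(NH4Cl) = 187.5 / 53.492 = 3.5052 mol.
Reaction (1): NH4Cl→HCl ratio 1:1 ⇒ n(HCl) = 3.5052 mol.
Reaction (2): HCl→NaCl ratio 1:1 ⇒ n(NaCl) = 3.5052 mol.
Reaction (3): NaCl→NaNO3 ratio 1:1 ⇒ n(NaNO3) = 3.5052 mol.
Mass of NaNO3 = 3.5052 × 85.00 = 297.94 g.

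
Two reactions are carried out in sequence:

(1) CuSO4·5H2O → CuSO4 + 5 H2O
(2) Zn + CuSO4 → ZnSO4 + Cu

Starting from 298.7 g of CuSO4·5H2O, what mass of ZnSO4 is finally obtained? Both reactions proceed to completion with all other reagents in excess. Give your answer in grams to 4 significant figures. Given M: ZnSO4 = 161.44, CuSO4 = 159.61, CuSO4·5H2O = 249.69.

n(CuSO4·5H2O) = 298.70 / 249.69 = 1.1963 mol.
Step 1 gives a 1:1 ratio of CuSO4·5H2O to CuSO4, so n(CuSO4) = 1.1963 mol.
In step 2 the CuSO4:ZnSO4 ratio is 1:1, so n(ZnSO4) = 1.1963 mol.
Mass of ZnSO4 = 1.1963 × 161.44 = 193.13 g.

193.1 g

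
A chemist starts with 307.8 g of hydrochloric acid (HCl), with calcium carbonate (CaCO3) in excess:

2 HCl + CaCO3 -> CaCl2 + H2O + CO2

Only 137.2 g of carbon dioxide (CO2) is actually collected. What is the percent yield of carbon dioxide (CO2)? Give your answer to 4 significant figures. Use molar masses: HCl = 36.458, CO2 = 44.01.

n(HCl) = 307.80 g / 36.458 g/mol = 8.4426 mol.
From the equation the HCl:CO2 mole ratio is 2:1, so n(CO2) = 8.4426 × 1/2 = 4.2213 mol.
Mass of CO2 = 4.2213 mol × 44.01 g/mol = 185.78 g.
This is the theoretical yield. Percent yield = 137.2 g / 185.78 g × 100% = 73.851%.

73.85 %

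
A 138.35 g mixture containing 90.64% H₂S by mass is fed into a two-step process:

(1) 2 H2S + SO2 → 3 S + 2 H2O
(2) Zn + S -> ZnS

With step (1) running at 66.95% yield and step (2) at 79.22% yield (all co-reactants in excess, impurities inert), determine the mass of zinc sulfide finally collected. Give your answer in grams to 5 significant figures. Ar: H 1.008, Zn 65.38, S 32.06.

285.28 g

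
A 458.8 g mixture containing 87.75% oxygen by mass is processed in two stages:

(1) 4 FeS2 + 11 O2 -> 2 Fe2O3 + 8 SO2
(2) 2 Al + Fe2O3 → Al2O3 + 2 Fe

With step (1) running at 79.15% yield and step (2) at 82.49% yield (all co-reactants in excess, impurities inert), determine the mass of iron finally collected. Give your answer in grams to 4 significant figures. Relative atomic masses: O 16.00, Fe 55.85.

166.8 g

Pure O2 = 458.8 × 0.8775 = 402.60 g.
M(O2) = 2(16.00) = 32.00 g/mol.
M(Fe) = 55.85 g/mol.
n(O2) = 402.60 / 32.00 = 12.581 mol.
Step 1 (O2:Fe2O3 = 11:2): theoretical n(Fe2O3) = 2.2875 mol; at 79.15% yield, n(Fe2O3) = 1.8105 mol.
Step 2 (Fe2O3:Fe = 1:2): theoretical n(Fe) = 3.6211 mol, so theoretical mass = 3.6211 × 55.85 = 202.24 g.
At 82.49% yield, actual mass of Fe = 202.24 × 0.8249 = 166.83 g.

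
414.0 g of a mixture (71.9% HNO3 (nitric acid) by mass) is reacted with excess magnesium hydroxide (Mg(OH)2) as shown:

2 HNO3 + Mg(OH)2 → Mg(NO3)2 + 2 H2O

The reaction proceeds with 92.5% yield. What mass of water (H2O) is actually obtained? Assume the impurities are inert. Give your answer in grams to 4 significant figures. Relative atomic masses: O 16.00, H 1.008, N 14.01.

78.72 g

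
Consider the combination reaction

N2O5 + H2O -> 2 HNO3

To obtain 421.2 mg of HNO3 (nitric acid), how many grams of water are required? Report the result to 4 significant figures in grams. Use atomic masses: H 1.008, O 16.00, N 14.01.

0.06021 g

M(HNO3) = 1.008 + 14.01 + 3(16.00) = 63.018 g/mol.
M(H2O) = 2(1.008) + 16.00 = 18.016 g/mol.
Convert: 421.2 mg = 0.42120 g.
n(HNO3) = 0.42120 g / 63.018 g/mol = 0.0066838 mol.
From the equation the HNO3:H2O mole ratio is 2:1, so n(H2O) = 0.0066838 × 1/2 = 0.0033419 mol.
Mass of H2O = 0.0033419 mol × 18.016 g/mol = 0.060208 g.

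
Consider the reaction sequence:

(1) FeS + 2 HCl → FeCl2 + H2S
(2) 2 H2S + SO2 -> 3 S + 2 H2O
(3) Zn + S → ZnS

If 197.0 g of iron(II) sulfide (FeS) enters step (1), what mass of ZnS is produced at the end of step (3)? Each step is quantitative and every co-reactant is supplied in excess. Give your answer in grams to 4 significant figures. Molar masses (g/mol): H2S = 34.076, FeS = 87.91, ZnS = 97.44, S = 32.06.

327.5 g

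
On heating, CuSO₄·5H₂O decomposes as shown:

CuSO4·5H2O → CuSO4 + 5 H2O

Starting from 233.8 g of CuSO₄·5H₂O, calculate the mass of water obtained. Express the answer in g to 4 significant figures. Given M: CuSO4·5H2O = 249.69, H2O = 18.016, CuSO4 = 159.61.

84.35 g

n(CuSO4·5H2O) = 233.80 g / 249.69 g/mol = 0.93636 mol.
From the equation the CuSO4·5H2O:H2O mole ratio is 1:5, so n(H2O) = 0.93636 × 5/1 = 4.6818 mol.
Mass of H2O = 4.6818 mol × 18.016 g/mol = 84.347 g.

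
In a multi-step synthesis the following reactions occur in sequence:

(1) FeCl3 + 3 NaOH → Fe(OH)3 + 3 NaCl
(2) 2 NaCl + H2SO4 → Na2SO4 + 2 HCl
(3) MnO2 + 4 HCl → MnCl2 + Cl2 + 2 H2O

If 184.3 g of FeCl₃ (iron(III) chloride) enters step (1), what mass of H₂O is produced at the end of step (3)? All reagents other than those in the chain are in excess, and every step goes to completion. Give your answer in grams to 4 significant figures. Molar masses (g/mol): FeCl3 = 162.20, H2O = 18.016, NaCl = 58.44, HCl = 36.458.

n(FeCl3) = 184.3 / 162.20 = 1.1363 mol.
Reaction (1): FeCl3→NaCl ratio 1:3 ⇒ n(NaCl) = 3.4088 mol.
Reaction (2): NaCl→HCl ratio 2:2 ⇒ n(HCl) = 3.4088 mol.
Reaction (3): HCl→H2O ratio 4:2 ⇒ n(H2O) = 1.7044 mol.
Mass of H2O = 1.7044 × 18.016 = 30.706 g.

30.71 g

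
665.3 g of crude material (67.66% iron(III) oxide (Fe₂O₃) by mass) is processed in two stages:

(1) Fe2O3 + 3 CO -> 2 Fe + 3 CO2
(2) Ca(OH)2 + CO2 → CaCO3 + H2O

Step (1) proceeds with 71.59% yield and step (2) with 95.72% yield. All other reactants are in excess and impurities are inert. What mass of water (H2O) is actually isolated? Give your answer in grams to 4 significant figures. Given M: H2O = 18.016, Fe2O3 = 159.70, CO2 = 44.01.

104.4 g

Pure Fe2O3 = 665.3 × 0.6766 = 450.14 g.
n(Fe2O3) = 450.14 / 159.70 = 2.8187 mol.
Step 1 (Fe2O3:CO2 = 1:3): theoretical n(CO2) = 8.4560 mol; at 71.59% yield, n(CO2) = 6.0537 mol.
Step 2 (CO2:H2O = 1:1): theoretical n(H2O) = 6.0537 mol, so theoretical mass = 6.0537 × 18.016 = 109.06 g.
At 95.72% yield, actual mass of H2O = 109.06 × 0.9572 = 104.39 g.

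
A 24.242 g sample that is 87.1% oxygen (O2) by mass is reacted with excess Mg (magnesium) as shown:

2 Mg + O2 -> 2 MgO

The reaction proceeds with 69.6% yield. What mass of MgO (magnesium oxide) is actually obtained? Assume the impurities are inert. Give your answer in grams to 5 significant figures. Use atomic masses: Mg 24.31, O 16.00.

37.024 g

Pure O2 available = 24.242 g × 0.871 = 21.1148 g.
M(O2) = 2(16.00) = 32.00 g/mol.
M(MgO) = 24.31 + 16.00 = 40.31 g/mol.
n(O2) = 21.1148 g / 32.00 g/mol = 0.659837 mol.
From the equation the O2:MgO mole ratio is 1:2, so n(MgO) = 0.659837 × 2/1 = 1.31967 mol.
Mass of MgO = 1.31967 mol × 40.31 g/mol = 53.1961 g.
Actual mass collected = 53.1961 g × 0.696 = 37.0245 g.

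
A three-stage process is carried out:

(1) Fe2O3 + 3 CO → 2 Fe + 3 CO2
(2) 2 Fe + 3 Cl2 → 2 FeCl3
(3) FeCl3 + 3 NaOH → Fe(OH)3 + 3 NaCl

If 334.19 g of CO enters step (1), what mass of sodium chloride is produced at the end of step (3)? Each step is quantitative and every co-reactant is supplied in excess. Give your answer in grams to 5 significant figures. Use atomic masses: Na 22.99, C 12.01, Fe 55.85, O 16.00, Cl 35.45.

1394.5 g

M(CO) = 12.01 + 16.00 = 28.01 g/mol.
M(NaCl) = 22.99 + 35.45 = 58.44 g/mol.
n(CO) = 334.19 / 28.01 = 11.9311 mol.
Reaction (1): CO→Fe ratio 3:2 ⇒ n(Fe) = 7.95406 mol.
Reaction (2): Fe→FeCl3 ratio 2:2 ⇒ n(FeCl3) = 7.95406 mol.
Reaction (3): FeCl3→NaCl ratio 1:3 ⇒ n(NaCl) = 23.8622 mol.
Mass of NaCl = 23.8622 × 58.44 = 1394.51 g.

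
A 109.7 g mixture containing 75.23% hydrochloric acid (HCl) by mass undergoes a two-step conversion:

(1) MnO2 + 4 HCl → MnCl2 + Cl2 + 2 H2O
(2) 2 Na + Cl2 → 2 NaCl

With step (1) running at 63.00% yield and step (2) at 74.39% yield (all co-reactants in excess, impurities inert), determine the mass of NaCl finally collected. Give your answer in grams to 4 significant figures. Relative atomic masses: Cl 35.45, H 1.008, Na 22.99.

Pure HCl = 109.7 × 0.7523 = 82.527 g.
M(HCl) = 1.008 + 35.45 = 36.458 g/mol.
M(NaCl) = 22.99 + 35.45 = 58.44 g/mol.
n(HCl) = 82.527 / 36.458 = 2.2636 mol.
Step 1 (HCl:Cl2 = 4:1): theoretical n(Cl2) = 0.56591 mol; at 63.00% yield, n(Cl2) = 0.35652 mol.
Step 2 (Cl2:NaCl = 1:2): theoretical n(NaCl) = 0.71304 mol, so theoretical mass = 0.71304 × 58.44 = 41.670 g.
At 74.39% yield, actual mass of NaCl = 41.670 × 0.7439 = 30.998 g.

31.00 g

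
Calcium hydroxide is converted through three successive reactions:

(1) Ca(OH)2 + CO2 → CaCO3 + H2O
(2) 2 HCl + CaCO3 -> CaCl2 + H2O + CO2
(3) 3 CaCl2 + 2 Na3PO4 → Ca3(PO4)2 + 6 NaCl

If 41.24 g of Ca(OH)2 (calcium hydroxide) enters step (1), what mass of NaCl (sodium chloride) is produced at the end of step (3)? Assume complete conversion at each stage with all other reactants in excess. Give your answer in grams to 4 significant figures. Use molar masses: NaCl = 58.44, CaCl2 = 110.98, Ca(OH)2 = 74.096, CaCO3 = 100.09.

65.05 g

n(Ca(OH)2) = 41.24 / 74.096 = 0.55658 mol.
Reaction (1): Ca(OH)2→CaCO3 ratio 1:1 ⇒ n(CaCO3) = 0.55658 mol.
Reaction (2): CaCO3→CaCl2 ratio 1:1 ⇒ n(CaCl2) = 0.55658 mol.
Reaction (3): CaCl2→NaCl ratio 3:6 ⇒ n(NaCl) = 1.1132 mol.
Mass of NaCl = 1.1132 × 58.44 = 65.053 g.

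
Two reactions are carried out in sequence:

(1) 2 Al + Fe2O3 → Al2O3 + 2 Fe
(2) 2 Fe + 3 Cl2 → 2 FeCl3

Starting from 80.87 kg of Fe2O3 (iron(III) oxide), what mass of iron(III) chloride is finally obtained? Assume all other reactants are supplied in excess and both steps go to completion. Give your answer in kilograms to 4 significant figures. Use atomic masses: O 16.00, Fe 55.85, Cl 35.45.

M(Fe2O3) = 2(55.85) + 3(16.00) = 159.70 g/mol.
M(FeCl3) = 55.85 + 3(35.45) = 162.20 g/mol.
80.87 kg = 80870 g.
n(Fe2O3) = 80870 / 159.70 = 506.39 mol.
Step 1 gives a 1:2 ratio of Fe2O3 to Fe, so n(Fe) = 1012.8 mol.
In step 2 the Fe:FeCl3 ratio is 2:2, so n(FeCl3) = 1012.8 mol.
Mass of FeCl3 = 1012.8 × 162.20 = 164270 g = 164.3 kg.

164.3 kg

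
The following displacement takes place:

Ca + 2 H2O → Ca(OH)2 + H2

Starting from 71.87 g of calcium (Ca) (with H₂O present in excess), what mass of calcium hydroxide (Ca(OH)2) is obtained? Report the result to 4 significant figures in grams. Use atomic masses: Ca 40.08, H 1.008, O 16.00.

M(Ca) = 40.08 g/mol.
M(Ca(OH)2) = 40.08 + 2(16.00) + 2(1.008) = 74.096 g/mol.
n(Ca) = 71.870 g / 40.08 g/mol = 1.7932 mol.
From the equation the Ca:Ca(OH)2 mole ratio is 1:1, so n(Ca(OH)2) = 1.7932 × 1/1 = 1.7932 mol.
Mass of Ca(OH)2 = 1.7932 mol × 74.096 g/mol = 132.87 g.

132.9 g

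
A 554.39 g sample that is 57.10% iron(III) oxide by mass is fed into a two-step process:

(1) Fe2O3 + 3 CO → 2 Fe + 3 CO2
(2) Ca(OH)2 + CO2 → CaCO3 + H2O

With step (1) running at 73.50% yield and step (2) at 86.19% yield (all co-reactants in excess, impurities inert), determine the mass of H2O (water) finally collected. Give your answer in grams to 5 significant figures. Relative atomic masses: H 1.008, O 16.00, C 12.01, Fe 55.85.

Pure Fe2O3 = 554.39 × 0.5710 = 316.557 g.
M(Fe2O3) = 2(55.85) + 3(16.00) = 159.70 g/mol.
M(H2O) = 2(1.008) + 16.00 = 18.016 g/mol.
n(Fe2O3) = 316.557 / 159.70 = 1.98220 mol.
Step 1 (Fe2O3:CO2 = 1:3): theoretical n(CO2) = 5.94659 mol; at 73.50% yield, n(CO2) = 4.37074 mol.
Step 2 (CO2:H2O = 1:1): theoretical n(H2O) = 4.37074 mol, so theoretical mass = 4.37074 × 18.016 = 78.7433 g.
At 86.19% yield, actual mass of H2O = 78.7433 × 0.8619 = 67.8688 g.

67.869 g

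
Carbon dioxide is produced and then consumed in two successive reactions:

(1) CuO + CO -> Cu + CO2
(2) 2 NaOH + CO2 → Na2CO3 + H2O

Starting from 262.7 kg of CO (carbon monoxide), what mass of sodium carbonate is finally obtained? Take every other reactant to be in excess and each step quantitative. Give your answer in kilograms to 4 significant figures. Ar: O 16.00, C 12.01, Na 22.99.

M(CO) = 12.01 + 16.00 = 28.01 g/mol.
M(Na2CO3) = 2(22.99) + 12.01 + 3(16.00) = 105.99 g/mol.
262.7 kg = 262700 g.
n(CO) = 262700 / 28.01 = 9378.8 mol.
Step 1 gives a 1:1 ratio of CO to CO2, so n(CO2) = 9378.8 mol.
In step 2 the CO2:Na2CO3 ratio is 1:1, so n(Na2CO3) = 9378.8 mol.
Mass of Na2CO3 = 9378.8 × 105.99 = 994060 g = 994.1 kg.

994.1 kg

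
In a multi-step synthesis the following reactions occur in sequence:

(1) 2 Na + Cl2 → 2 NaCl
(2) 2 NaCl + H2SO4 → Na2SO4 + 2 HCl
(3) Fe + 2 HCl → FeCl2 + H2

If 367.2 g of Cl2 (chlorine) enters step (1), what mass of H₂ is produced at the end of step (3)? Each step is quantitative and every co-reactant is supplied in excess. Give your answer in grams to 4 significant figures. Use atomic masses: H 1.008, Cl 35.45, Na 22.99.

10.44 g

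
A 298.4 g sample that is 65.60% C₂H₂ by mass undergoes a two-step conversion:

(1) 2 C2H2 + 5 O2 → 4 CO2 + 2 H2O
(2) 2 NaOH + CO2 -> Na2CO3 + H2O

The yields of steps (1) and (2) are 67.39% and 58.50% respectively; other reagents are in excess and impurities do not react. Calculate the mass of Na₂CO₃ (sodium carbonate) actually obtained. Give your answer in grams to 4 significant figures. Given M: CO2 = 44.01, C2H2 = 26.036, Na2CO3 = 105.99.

Pure C2H2 = 298.4 × 0.6560 = 195.75 g.
n(C2H2) = 195.75 / 26.036 = 7.5185 mol.
Step 1 (C2H2:CO2 = 2:4): theoretical n(CO2) = 15.037 mol; at 67.39% yield, n(CO2) = 10.133 mol.
Step 2 (CO2:Na2CO3 = 1:1): theoretical n(Na2CO3) = 10.133 mol, so theoretical mass = 10.133 × 105.99 = 1074.0 g.
At 58.50% yield, actual mass of Na2CO3 = 1074.0 × 0.5850 = 628.31 g.

628.3 g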